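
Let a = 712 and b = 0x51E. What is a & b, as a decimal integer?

8

712 = 01011001000
0x51E = 10100011110
AND → 00000001000 = 8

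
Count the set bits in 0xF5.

0xF5 = 11110101
Count the 1s: 1 + 1 + 1 + 1 + 1 + 1 = 6

6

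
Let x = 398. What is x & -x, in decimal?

x = 110001110 = 398
-x (two's complement) = …001110010
AND   = 000000010 = 2
(x & -x isolates the lowest set bit of x.)

2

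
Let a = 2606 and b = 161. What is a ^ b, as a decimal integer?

2703

2606 = 101000101110
161 = 000010100001
XOR → 101010001111 = 2703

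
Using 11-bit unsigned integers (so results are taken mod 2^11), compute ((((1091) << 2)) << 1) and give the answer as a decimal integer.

1091 = 10001000011
→ << 2 (mod 2^11) → 00100001100 = 268
→ << 1 (mod 2^11) → 01000011000 = 536

536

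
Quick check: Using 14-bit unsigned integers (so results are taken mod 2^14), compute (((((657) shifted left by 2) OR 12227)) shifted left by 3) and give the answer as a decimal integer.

15928

657 = 00001010010001
→ shifted left by 2 (mod 2^14) → 00101001000100 = 2628
12227 = 10111111000011
→ OR → 10111111000111 = 12231
→ shifted left by 3 (mod 2^14) → 11111000111000 = 15928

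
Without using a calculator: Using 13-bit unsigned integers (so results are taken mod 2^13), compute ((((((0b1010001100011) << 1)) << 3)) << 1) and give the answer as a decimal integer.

3168

0b1010001100011 = 1010001100011
→ << 1 (mod 2^13) → 0100011000110 = 2246
→ << 3 (mod 2^13) → 0011000110000 = 1584
→ << 1 (mod 2^13) → 0110001100000 = 3168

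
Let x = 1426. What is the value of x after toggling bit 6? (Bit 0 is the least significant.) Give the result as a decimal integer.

1490

x = 010110010010
bit 6 is currently 0; toggle it via x ^ (1 << 6) = x ^ 64
→ 010111010010 = 1490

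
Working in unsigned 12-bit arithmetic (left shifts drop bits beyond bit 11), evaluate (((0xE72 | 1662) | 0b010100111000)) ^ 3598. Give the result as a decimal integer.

0xE72 = 111001110010
1662 = 011001111110
→ | → 111001111110 = 3710
0b010100111000 = 010100111000
→ | → 111101111110 = 3966
3598 = 111000001110
→ ^ → 000101110000 = 368

368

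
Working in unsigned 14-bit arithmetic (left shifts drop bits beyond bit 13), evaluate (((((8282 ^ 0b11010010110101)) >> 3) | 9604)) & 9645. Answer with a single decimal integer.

9613

8282 = 10000001011010
0b11010010110101 = 11010010110101
→ ^ → 01010011101111 = 5359
→ >> 3 → 00001010011101 = 669
9604 = 10010110000100
→ | → 10011110011101 = 10141
9645 = 10010110101101
→ & → 10010110001101 = 9613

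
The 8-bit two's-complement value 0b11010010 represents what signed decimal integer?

-46

pattern = 11010010 (MSB is 1 ⇒ negative)
Invert: 00101101, add 1 → 00101110 = 46, so the value is -46.
(Equivalently: 210 - 2^8 = 210 - 256 = -46.)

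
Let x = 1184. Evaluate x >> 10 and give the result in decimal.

1

1184 = 10010100000
shift right by 10 → 00000000001 = 1
(equivalently, floor(1184 / 1024))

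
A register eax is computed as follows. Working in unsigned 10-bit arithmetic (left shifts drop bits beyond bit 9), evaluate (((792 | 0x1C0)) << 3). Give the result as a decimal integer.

704

792 = 1100011000
0x1C0 = 0111000000
→ | → 1111011000 = 984
→ << 3 (mod 2^10) → 1011000000 = 704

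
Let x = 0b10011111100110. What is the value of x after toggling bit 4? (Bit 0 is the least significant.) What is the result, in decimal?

10230

x = 10011111100110
bit 4 is currently 0; toggle it via x ^ (1 << 4) = x ^ 16
→ 10011111110110 = 10230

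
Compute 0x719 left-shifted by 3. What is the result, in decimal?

14536

0x719 = 00011100011001
shift left by 3 → 11100011001000 = 14536
(equivalently, 1817 × 2^3 = 1817 × 8)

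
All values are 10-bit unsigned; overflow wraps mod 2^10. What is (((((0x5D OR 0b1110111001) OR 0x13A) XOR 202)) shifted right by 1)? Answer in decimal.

0x5D = 0001011101
0b1110111001 = 1110111001
→ OR → 1111111101 = 1021
0x13A = 0100111010
→ OR → 1111111111 = 1023
202 = 0011001010
→ XOR → 1100110101 = 821
→ shifted right by 1 → 0110011010 = 410

410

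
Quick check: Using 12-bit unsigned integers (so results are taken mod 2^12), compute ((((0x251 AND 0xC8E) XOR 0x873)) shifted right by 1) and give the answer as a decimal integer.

0x251 = 001001010001
0xC8E = 110010001110
→ AND → 000000000000 = 0
0x873 = 100001110011
→ XOR → 100001110011 = 2163
→ shifted right by 1 → 010000111001 = 1081

1081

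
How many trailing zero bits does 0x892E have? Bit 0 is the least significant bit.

1

0x892E = 1000100100101110
Trailing zeros: 1, so the lowest set bit is bit 1 (value 2).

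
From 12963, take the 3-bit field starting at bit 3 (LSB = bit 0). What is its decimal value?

v = 11001010100011
Shift right by 3: 11001010100
Mask low 3 bits: 100 = 4

4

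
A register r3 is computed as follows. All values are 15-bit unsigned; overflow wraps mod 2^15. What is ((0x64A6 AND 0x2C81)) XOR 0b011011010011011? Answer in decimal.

4635

0x64A6 = 110010010100110
0x2C81 = 010110010000001
→ AND → 010010010000000 = 9344
0b011011010011011 = 011011010011011
→ XOR → 001001000011011 = 4635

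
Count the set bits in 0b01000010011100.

n = 1000010011100
Count the 1s: 1 + 1 + 1 + 1 + 1 = 5

5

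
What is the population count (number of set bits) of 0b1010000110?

4

n = 1010000110
Count the 1s: 1 + 1 + 1 + 1 = 4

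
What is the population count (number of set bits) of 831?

8

831 = 1100111111
Count the 1s: 1 + 1 + 1 + 1 + 1 + 1 + 1 + 1 = 8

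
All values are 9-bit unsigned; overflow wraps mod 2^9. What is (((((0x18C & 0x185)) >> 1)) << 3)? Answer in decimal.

0x18C = 110001100
0x185 = 110000101
→ & → 110000100 = 388
→ >> 1 → 011000010 = 194
→ << 3 (mod 2^9) → 000010000 = 16

16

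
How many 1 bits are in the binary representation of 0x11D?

0x11D = 100011101
Count the 1s: 1 + 1 + 1 + 1 + 1 = 5

5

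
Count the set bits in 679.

679 = 1010100111
Count the 1s: 1 + 1 + 1 + 1 + 1 + 1 = 6

6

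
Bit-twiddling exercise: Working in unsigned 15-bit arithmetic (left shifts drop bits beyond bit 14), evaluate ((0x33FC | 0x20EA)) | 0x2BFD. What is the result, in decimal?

15359

0x33FC = 011001111111100
0x20EA = 010000011101010
→ | → 011001111111110 = 13310
0x2BFD = 010101111111101
→ | → 011101111111111 = 15359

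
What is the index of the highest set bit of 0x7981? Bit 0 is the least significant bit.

14

0x7981 = 111100110000001
The topmost 1 is at position 14 (since 2^14 = 16384 ≤ 31105 < 32768).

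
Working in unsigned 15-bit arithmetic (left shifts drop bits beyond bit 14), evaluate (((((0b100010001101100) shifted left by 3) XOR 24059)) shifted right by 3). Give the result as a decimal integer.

4051

0b100010001101100 = 100010001101100
→ shifted left by 3 (mod 2^15) → 010001101100000 = 9056
24059 = 101110111111011
→ XOR → 111111010011011 = 32411
→ shifted right by 3 → 000111111010011 = 4051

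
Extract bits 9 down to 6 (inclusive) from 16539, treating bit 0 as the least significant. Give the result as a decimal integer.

v = 100000010011011
Shift right by 6: 100000010
Mask low 4 bits: 0010 = 2

2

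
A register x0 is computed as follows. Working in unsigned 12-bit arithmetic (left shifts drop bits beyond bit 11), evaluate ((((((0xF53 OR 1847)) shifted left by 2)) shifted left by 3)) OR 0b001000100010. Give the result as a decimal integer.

0xF53 = 111101010011
1847 = 011100110111
→ OR → 111101110111 = 3959
→ shifted left by 2 (mod 2^12) → 110111011100 = 3548
→ shifted left by 3 (mod 2^12) → 111011100000 = 3808
0b001000100010 = 001000100010
→ OR → 111011100010 = 3810

3810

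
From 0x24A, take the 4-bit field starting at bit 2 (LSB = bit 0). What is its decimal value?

2

v = 01001001010
Shift right by 2: 010010010
Mask low 4 bits: 0010 = 2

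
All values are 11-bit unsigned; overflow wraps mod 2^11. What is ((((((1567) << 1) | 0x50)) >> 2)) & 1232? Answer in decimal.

1567 = 11000011111
→ << 1 (mod 2^11) → 10000111110 = 1086
0x50 = 00001010000
→ | → 10001111110 = 1150
→ >> 2 → 00100011111 = 287
1232 = 10011010000
→ & → 00000010000 = 16

16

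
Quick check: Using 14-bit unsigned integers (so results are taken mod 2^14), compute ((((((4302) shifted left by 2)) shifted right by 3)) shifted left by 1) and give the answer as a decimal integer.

206

4302 = 01000011001110
→ shifted left by 2 (mod 2^14) → 00001100111000 = 824
→ shifted right by 3 → 00000001100111 = 103
→ shifted left by 1 (mod 2^14) → 00000011001110 = 206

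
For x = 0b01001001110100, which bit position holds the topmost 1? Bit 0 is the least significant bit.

12

0b01001001110100 = 1001001110100
The topmost 1 is at position 12 (since 2^12 = 4096 ≤ 4724 < 8192).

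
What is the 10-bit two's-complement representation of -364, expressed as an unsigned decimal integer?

364 in 10 bits: 0101101100
Invert: 1010010011
Add 1:  1010010100 = 660
(Check: 2^10 - 364 = 1024 - 364 = 660.)

660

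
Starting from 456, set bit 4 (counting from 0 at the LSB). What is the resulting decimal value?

x = 111001000
bit 4 is currently 0; set it via x | (1 << 4) = x | 16
→ 111011000 = 472

472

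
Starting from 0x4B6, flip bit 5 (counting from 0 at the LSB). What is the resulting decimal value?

x = 10010110110
bit 5 is currently 1; toggle it via x ^ (1 << 5) = x ^ 32
→ 10010010110 = 1174

1174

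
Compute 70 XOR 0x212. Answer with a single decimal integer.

70 = 0001000110
0x212 = 1000010010
XOR → 1001010100 = 596

596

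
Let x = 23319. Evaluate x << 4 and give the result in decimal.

373104

23319 = 0000101101100010111
shift left by 4 → 1011011000101110000 = 373104
(equivalently, 23319 × 2^4 = 23319 × 16)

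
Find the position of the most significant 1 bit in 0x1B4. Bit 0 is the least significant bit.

0x1B4 = 110110100
The topmost 1 is at position 8 (since 2^8 = 256 ≤ 436 < 512).

8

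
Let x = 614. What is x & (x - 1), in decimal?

x = 1001100110 = 614
x - 1 = 1001100101
AND   = 1001100100 = 612
(x & (x - 1) clears the lowest set bit of x.)

612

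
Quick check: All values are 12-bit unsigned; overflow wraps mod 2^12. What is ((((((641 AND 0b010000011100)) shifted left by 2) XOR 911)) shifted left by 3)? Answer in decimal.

3192

641 = 001010000001
0b010000011100 = 010000011100
→ AND → 000000000000 = 0
→ shifted left by 2 (mod 2^12) → 000000000000 = 0
911 = 001110001111
→ XOR → 001110001111 = 911
→ shifted left by 3 (mod 2^12) → 110001111000 = 3192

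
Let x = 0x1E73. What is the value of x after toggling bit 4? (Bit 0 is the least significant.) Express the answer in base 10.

x = 1111001110011
bit 4 is currently 1; toggle it via x ^ (1 << 4) = x ^ 16
→ 1111001100011 = 7779

7779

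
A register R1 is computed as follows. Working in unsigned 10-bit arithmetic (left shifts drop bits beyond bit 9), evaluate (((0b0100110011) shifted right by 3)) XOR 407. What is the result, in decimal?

0b0100110011 = 0100110011
→ shifted right by 3 → 0000100110 = 38
407 = 0110010111
→ XOR → 0110110001 = 433

433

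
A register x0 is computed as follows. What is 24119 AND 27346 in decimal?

24119 = 101111000110111
27346 = 110101011010010
AND → 100101000010010 = 18962

18962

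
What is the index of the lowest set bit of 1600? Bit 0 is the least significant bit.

1600 = 11001000000
Trailing zeros: 6, so the lowest set bit is bit 6 (value 64).

6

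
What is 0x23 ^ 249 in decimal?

218

0x23 = 00100011
249 = 11111001
XOR → 11011010 = 218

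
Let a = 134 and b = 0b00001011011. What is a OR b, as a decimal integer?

134 = 10000110
b = 01011011
 OR → 11011111 = 223

223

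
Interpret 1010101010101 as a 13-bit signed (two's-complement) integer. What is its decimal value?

-2731

pattern = 1010101010101 (MSB is 1 ⇒ negative)
Invert: 0101010101010, add 1 → 0101010101011 = 2731, so the value is -2731.
(Equivalently: 5461 - 2^13 = 5461 - 8192 = -2731.)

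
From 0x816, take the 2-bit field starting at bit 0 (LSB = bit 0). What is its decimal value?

2

v = 0100000010110
Shift right by 0: 0100000010110
Mask low 2 bits: 10 = 2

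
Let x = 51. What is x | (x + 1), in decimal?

55

x = 110011 = 51
x + 1 = 110100
OR    = 110111 = 55
(x | (x + 1) sets the lowest cleared bit.)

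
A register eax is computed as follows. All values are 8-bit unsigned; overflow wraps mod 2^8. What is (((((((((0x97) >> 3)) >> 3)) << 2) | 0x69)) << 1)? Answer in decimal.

0x97 = 10010111
→ >> 3 → 00010010 = 18
→ >> 3 → 00000010 = 2
→ << 2 (mod 2^8) → 00001000 = 8
0x69 = 01101001
→ | → 01101001 = 105
→ << 1 (mod 2^8) → 11010010 = 210

210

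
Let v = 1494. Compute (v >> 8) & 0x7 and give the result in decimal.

5

v = 00010111010110
Shift right by 8: 000101
Mask low 3 bits: 101 = 5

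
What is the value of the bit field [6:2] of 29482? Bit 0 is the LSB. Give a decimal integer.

10

v = 111001100101010
Shift right by 2: 1110011001010
Mask low 5 bits: 01010 = 10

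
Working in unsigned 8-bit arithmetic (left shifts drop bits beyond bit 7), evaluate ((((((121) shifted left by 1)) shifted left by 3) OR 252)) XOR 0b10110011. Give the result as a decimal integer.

121 = 01111001
→ shifted left by 1 (mod 2^8) → 11110010 = 242
→ shifted left by 3 (mod 2^8) → 10010000 = 144
252 = 11111100
→ OR → 11111100 = 252
0b10110011 = 10110011
→ XOR → 01001111 = 79

79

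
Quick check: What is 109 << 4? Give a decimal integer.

109 = 00001101101
shift left by 4 → 11011010000 = 1744
(equivalently, 109 × 2^4 = 109 × 16)

1744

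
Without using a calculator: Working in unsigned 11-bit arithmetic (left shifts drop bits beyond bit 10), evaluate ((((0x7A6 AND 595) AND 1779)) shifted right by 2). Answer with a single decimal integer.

0x7A6 = 11110100110
595 = 01001010011
→ AND → 01000000010 = 514
1779 = 11011110011
→ AND → 01000000010 = 514
→ shifted right by 2 → 00010000000 = 128

128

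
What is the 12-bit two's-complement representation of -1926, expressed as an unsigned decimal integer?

2170

1926 in 12 bits: 011110000110
Invert: 100001111001
Add 1:  100001111010 = 2170
(Check: 2^12 - 1926 = 4096 - 1926 = 2170.)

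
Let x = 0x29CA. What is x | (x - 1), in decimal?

x = 10100111001010 = 10698
x - 1 = 10100111001001
OR    = 10100111001011 = 10699
(x | (x - 1) sets all bits below the lowest set bit.)

10699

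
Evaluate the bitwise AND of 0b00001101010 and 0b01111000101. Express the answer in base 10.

a = 0001101010
b = 1111000101
AND → 0001000000 = 64

64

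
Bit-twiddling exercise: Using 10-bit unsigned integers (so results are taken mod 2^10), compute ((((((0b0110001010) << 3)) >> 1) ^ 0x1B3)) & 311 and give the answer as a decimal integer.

0b0110001010 = 0110001010
→ << 3 (mod 2^10) → 0001010000 = 80
→ >> 1 → 0000101000 = 40
0x1B3 = 0110110011
→ ^ → 0110011011 = 411
311 = 0100110111
→ & → 0100010011 = 275

275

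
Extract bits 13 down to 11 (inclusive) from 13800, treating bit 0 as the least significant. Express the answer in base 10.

6

v = 11010111101000
Shift right by 11: 110
Mask low 3 bits: 110 = 6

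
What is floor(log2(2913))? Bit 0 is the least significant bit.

11

2913 = 101101100001
The topmost 1 is at position 11 (since 2^11 = 2048 ≤ 2913 < 4096).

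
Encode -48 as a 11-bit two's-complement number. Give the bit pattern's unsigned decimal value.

48 in 11 bits: 00000110000
Invert: 11111001111
Add 1:  11111010000 = 2000
(Check: 2^11 - 48 = 2048 - 48 = 2000.)

2000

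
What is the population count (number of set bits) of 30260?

30260 = 111011000110100
Count the 1s: 1 + 1 + 1 + 1 + 1 + 1 + 1 + 1 = 8

8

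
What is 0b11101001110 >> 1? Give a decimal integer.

x = 11101001110
shift right by 1 → 01110100111 = 935
(equivalently, floor(1870 / 2))

935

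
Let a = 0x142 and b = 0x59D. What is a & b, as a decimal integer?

256

0x142 = 00101000010
0x59D = 10110011101
AND → 00100000000 = 256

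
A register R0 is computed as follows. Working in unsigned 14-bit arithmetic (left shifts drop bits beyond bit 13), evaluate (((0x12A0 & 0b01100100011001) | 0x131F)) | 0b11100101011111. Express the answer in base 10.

15199

0x12A0 = 01001010100000
0b01100100011001 = 01100100011001
→ & → 01000000000000 = 4096
0x131F = 01001100011111
→ | → 01001100011111 = 4895
0b11100101011111 = 11100101011111
→ | → 11101101011111 = 15199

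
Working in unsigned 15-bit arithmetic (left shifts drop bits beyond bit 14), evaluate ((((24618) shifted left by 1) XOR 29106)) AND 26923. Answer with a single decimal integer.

24618 = 110000000101010
→ shifted left by 1 (mod 2^15) → 100000001010100 = 16468
29106 = 111000110110010
→ XOR → 011000111100110 = 12774
26923 = 110100100101011
→ AND → 010000100100010 = 8482

8482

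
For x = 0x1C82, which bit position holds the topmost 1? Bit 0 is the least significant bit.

12

0x1C82 = 1110010000010
The topmost 1 is at position 12 (since 2^12 = 4096 ≤ 7298 < 8192).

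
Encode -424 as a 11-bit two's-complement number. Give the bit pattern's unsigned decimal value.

424 in 11 bits: 00110101000
Invert: 11001010111
Add 1:  11001011000 = 1624
(Check: 2^11 - 424 = 2048 - 424 = 1624.)

1624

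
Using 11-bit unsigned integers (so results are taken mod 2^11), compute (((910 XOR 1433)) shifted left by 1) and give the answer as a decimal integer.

910 = 01110001110
1433 = 10110011001
→ XOR → 11000010111 = 1559
→ shifted left by 1 (mod 2^11) → 10000101110 = 1070

1070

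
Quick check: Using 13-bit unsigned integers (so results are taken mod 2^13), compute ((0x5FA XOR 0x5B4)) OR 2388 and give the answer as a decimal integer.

0x5FA = 0010111111010
0x5B4 = 0010110110100
→ XOR → 0000001001110 = 78
2388 = 0100101010100
→ OR → 0100101011110 = 2398

2398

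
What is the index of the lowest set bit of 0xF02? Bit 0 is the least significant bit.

1

0xF02 = 111100000010
Trailing zeros: 1, so the lowest set bit is bit 1 (value 2).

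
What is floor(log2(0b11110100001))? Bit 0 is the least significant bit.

0b11110100001 = 11110100001
The topmost 1 is at position 10 (since 2^10 = 1024 ≤ 1953 < 2048).

10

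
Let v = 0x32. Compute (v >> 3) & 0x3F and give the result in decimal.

6

v = 000110010
Shift right by 3: 000110
Mask low 6 bits: 000110 = 6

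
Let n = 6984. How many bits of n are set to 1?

6984 = 1101101001000
Count the 1s: 1 + 1 + 1 + 1 + 1 + 1 = 6

6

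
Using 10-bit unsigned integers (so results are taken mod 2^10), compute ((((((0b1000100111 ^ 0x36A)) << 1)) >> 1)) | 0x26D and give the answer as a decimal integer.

0b1000100111 = 1000100111
0x36A = 1101101010
→ ^ → 0101001101 = 333
→ << 1 (mod 2^10) → 1010011010 = 666
→ >> 1 → 0101001101 = 333
0x26D = 1001101101
→ | → 1101101101 = 877

877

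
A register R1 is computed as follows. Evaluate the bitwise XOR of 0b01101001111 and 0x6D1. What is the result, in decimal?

1438

a = 01101001111
0x6D1 = 11011010001
XOR → 10110011110 = 1438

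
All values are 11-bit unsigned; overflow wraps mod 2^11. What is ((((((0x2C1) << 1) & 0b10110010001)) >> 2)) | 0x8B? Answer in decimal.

0x2C1 = 01011000001
→ << 1 (mod 2^11) → 10110000010 = 1410
0b10110010001 = 10110010001
→ & → 10110000000 = 1408
→ >> 2 → 00101100000 = 352
0x8B = 00010001011
→ | → 00111101011 = 491

491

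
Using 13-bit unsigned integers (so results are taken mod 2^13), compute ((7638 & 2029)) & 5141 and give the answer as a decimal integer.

1028

7638 = 1110111010110
2029 = 0011111101101
→ & → 0010111000100 = 1476
5141 = 1010000010101
→ & → 0010000000100 = 1028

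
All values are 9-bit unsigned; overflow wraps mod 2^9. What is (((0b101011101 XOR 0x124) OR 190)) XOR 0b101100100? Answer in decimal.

0b101011101 = 101011101
0x124 = 100100100
→ XOR → 001111001 = 121
190 = 010111110
→ OR → 011111111 = 255
0b101100100 = 101100100
→ XOR → 110011011 = 411

411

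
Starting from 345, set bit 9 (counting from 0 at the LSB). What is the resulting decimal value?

x = 0101011001
bit 9 is currently 0; set it via x | (1 << 9) = x | 512
→ 1101011001 = 857

857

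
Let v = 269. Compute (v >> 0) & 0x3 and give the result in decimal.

1

v = 0100001101
Shift right by 0: 0100001101
Mask low 2 bits: 01 = 1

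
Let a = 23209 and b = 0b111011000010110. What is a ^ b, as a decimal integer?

23209 = 101101010101001
b = 111011000010110
XOR → 010110010111111 = 11455

11455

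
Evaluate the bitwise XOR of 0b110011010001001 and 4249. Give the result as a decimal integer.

30224

a = 110011010001001
4249 = 001000010011001
XOR → 111011000010000 = 30224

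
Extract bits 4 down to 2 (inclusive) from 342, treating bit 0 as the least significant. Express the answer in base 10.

5

v = 101010110
Shift right by 2: 1010101
Mask low 3 bits: 101 = 5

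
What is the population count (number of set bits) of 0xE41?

0xE41 = 111001000001
Count the 1s: 1 + 1 + 1 + 1 + 1 = 5

5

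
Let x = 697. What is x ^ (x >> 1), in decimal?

x = 1010111001 = 697
x>>1 = 0101011100
XOR  = 1111100101 = 997
(x ^ (x >> 1) gives the standard binary-reflected Gray code of x.)

997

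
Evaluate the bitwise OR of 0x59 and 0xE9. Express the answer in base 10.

249

0x59 = 01011001
0xE9 = 11101001
 OR → 11111001 = 249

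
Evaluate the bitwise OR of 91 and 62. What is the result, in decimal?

127

91 = 1011011
62 = 0111110
 OR → 1111111 = 127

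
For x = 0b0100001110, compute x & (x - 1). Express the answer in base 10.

x = 100001110 = 270
x - 1 = 100001101
AND   = 100001100 = 268
(x & (x - 1) clears the lowest set bit of x.)

268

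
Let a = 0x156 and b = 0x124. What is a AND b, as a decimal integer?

0x156 = 101010110
0x124 = 100100100
AND → 100000100 = 260

260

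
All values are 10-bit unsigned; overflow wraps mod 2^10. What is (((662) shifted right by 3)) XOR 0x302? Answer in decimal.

848

662 = 1010010110
→ shifted right by 3 → 0001010010 = 82
0x302 = 1100000010
→ XOR → 1101010000 = 848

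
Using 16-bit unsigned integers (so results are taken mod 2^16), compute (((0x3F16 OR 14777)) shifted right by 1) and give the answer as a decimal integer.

8159

0x3F16 = 0011111100010110
14777 = 0011100110111001
→ OR → 0011111110111111 = 16319
→ shifted right by 1 → 0001111111011111 = 8159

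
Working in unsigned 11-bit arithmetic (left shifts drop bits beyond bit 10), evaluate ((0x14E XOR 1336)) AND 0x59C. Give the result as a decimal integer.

1044

0x14E = 00101001110
1336 = 10100111000
→ XOR → 10001110110 = 1142
0x59C = 10110011100
→ AND → 10000010100 = 1044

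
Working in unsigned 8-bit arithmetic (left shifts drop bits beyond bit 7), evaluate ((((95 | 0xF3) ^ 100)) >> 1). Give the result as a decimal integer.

77

95 = 01011111
0xF3 = 11110011
→ | → 11111111 = 255
100 = 01100100
→ ^ → 10011011 = 155
→ >> 1 → 01001101 = 77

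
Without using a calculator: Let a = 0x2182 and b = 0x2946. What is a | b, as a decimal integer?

0x2182 = 10000110000010
0x2946 = 10100101000110
 OR → 10100111000110 = 10694

10694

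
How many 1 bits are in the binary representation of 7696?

7696 = 1111000010000
Count the 1s: 1 + 1 + 1 + 1 + 1 = 5

5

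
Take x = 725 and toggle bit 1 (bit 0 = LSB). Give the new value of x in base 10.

727

x = 01011010101
bit 1 is currently 0; toggle it via x ^ (1 << 1) = x ^ 2
→ 01011010111 = 727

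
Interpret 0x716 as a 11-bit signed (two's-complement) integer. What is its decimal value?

pattern = 11100010110 (MSB is 1 ⇒ negative)
Invert: 00011101001, add 1 → 00011101010 = 234, so the value is -234.
(Equivalently: 1814 - 2^11 = 1814 - 2048 = -234.)

-234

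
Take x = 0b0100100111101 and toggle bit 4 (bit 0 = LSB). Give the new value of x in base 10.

2349

x = 0100100111101
bit 4 is currently 1; toggle it via x ^ (1 << 4) = x ^ 16
→ 0100100101101 = 2349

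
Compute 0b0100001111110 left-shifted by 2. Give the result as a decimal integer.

8696

x = 00100001111110
shift left by 2 → 10000111111000 = 8696
(equivalently, 2174 × 2^2 = 2174 × 4)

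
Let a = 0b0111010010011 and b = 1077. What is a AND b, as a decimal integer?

a = 111010010011
1077 = 010000110101
AND → 010000010001 = 1041

1041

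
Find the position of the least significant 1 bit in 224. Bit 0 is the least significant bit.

5

224 = 11100000
Trailing zeros: 5, so the lowest set bit is bit 5 (value 32).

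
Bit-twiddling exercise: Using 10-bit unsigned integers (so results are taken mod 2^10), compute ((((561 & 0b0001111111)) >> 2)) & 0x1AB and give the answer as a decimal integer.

8

561 = 1000110001
0b0001111111 = 0001111111
→ & → 0000110001 = 49
→ >> 2 → 0000001100 = 12
0x1AB = 0110101011
→ & → 0000001000 = 8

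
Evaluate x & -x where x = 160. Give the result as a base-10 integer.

32

x = 10100000 = 160
-x (two's complement) = …01100000
AND   = 00100000 = 32
(x & -x isolates the lowest set bit of x.)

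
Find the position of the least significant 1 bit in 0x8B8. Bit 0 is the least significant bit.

0x8B8 = 100010111000
Trailing zeros: 3, so the lowest set bit is bit 3 (value 8).

3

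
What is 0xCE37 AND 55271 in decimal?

0xCE37 = 1100111000110111
55271 = 1101011111100111
AND → 1100011000100111 = 50727

50727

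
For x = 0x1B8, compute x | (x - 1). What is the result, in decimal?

x = 110111000 = 440
x - 1 = 110110111
OR    = 110111111 = 447
(x | (x - 1) sets all bits below the lowest set bit.)

447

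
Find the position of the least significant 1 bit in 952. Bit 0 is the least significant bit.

3

952 = 1110111000
Trailing zeros: 3, so the lowest set bit is bit 3 (value 8).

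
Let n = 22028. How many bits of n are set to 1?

22028 = 101011000001100
Count the 1s: 1 + 1 + 1 + 1 + 1 + 1 = 6

6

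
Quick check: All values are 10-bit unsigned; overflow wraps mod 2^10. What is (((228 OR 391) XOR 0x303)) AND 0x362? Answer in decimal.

228 = 0011100100
391 = 0110000111
→ OR → 0111100111 = 487
0x303 = 1100000011
→ XOR → 1011100100 = 740
0x362 = 1101100010
→ AND → 1001100000 = 608

608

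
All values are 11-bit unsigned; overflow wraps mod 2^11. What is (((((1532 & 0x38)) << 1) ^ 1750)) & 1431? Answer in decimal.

1532 = 10111111100
0x38 = 00000111000
→ & → 00000111000 = 56
→ << 1 (mod 2^11) → 00001110000 = 112
1750 = 11011010110
→ ^ → 11010100110 = 1702
1431 = 10110010111
→ & → 10010000110 = 1158

1158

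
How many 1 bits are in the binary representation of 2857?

2857 = 101100101001
Count the 1s: 1 + 1 + 1 + 1 + 1 + 1 = 6

6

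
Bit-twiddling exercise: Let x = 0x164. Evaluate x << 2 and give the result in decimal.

1424

0x164 = 00101100100
shift left by 2 → 10110010000 = 1424
(equivalently, 356 × 2^2 = 356 × 4)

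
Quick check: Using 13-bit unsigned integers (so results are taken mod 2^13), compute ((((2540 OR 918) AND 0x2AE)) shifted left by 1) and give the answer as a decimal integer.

1372

2540 = 0100111101100
918 = 0001110010110
→ OR → 0101111111110 = 3070
0x2AE = 0001010101110
→ AND → 0001010101110 = 686
→ shifted left by 1 (mod 2^13) → 0010101011100 = 1372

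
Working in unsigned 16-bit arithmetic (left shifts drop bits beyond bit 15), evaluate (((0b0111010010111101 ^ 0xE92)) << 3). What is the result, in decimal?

53624

0b0111010010111101 = 0111010010111101
0xE92 = 0000111010010010
→ ^ → 0111101000101111 = 31279
→ << 3 (mod 2^16) → 1101000101111000 = 53624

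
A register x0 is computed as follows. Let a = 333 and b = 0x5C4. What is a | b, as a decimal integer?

1485

333 = 00101001101
0x5C4 = 10111000100
 OR → 10111001101 = 1485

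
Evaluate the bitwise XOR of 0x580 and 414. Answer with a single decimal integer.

0x580 = 10110000000
414 = 00110011110
XOR → 10000011110 = 1054

1054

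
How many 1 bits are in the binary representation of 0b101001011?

n = 101001011
Count the 1s: 1 + 1 + 1 + 1 + 1 = 5

5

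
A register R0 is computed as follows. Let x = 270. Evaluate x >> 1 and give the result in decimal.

270 = 100001110
shift right by 1 → 010000111 = 135
(equivalently, floor(270 / 2))

135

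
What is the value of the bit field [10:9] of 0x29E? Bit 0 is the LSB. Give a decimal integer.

1

v = 001010011110
Shift right by 9: 001
Mask low 2 bits: 01 = 1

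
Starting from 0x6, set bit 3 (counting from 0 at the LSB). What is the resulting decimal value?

x = 00000110
bit 3 is currently 0; set it via x | (1 << 3) = x | 8
→ 00001110 = 14

14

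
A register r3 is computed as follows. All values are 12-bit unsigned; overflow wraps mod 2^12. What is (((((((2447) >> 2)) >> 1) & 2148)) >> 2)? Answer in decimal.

2447 = 100110001111
→ >> 2 → 001001100011 = 611
→ >> 1 → 000100110001 = 305
2148 = 100001100100
→ & → 000000100000 = 32
→ >> 2 → 000000001000 = 8

8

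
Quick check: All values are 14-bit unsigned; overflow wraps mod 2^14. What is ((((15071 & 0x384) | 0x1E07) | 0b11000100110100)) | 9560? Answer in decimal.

16383

15071 = 11101011011111
0x384 = 00001110000100
→ & → 00001010000100 = 644
0x1E07 = 01111000000111
→ | → 01111010000111 = 7815
0b11000100110100 = 11000100110100
→ | → 11111110110111 = 16311
9560 = 10010101011000
→ | → 11111111111111 = 16383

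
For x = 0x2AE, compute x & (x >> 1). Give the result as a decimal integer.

6

x = 1010101110 = 686
x>>1 = 0101010111
AND  = 0000000110 = 6
(x & (x >> 1) has a 1 wherever x has two consecutive 1 bits.)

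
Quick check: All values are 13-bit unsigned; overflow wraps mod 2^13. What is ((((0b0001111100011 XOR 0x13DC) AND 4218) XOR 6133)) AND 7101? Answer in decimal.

909

0b0001111100011 = 0001111100011
0x13DC = 1001111011100
→ XOR → 1000000111111 = 4159
4218 = 1000001111010
→ AND → 1000000111010 = 4154
6133 = 1011111110101
→ XOR → 0011111001111 = 1999
7101 = 1101110111101
→ AND → 0001110001101 = 909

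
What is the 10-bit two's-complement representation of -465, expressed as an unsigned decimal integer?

559

465 in 10 bits: 0111010001
Invert: 1000101110
Add 1:  1000101111 = 559
(Check: 2^10 - 465 = 1024 - 465 = 559.)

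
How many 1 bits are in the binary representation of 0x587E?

0x587E = 101100001111110
Count the 1s: 1 + 1 + 1 + 1 + 1 + 1 + 1 + 1 + 1 = 9

9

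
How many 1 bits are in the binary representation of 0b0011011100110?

7

n = 11011100110
Count the 1s: 1 + 1 + 1 + 1 + 1 + 1 + 1 = 7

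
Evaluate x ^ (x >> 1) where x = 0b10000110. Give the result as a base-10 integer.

x = 10000110 = 134
x>>1 = 01000011
XOR  = 11000101 = 197
(x ^ (x >> 1) gives the standard binary-reflected Gray code of x.)

197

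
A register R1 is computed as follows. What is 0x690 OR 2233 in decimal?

0x690 = 011010010000
2233 = 100010111001
 OR → 111010111001 = 3769

3769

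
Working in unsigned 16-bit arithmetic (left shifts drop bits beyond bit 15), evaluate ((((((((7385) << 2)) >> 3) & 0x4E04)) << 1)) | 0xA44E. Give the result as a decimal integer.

7385 = 0001110011011001
→ << 2 (mod 2^16) → 0111001101100100 = 29540
→ >> 3 → 0000111001101100 = 3692
0x4E04 = 0100111000000100
→ & → 0000111000000100 = 3588
→ << 1 (mod 2^16) → 0001110000001000 = 7176
0xA44E = 1010010001001110
→ | → 1011110001001110 = 48206

48206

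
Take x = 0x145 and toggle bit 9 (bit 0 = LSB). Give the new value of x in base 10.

837

x = 0101000101
bit 9 is currently 0; toggle it via x ^ (1 << 9) = x ^ 512
→ 1101000101 = 837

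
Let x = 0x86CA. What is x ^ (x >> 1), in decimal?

x = 1000011011001010 = 34506
x>>1 = 0100001101100101
XOR  = 1100010110101111 = 50607
(x ^ (x >> 1) gives the standard binary-reflected Gray code of x.)

50607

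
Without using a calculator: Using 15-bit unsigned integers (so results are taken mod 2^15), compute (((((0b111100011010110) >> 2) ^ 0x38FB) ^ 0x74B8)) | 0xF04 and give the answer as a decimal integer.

0b111100011010110 = 111100011010110
→ >> 2 → 001111000110101 = 7733
0x38FB = 011100011111011
→ ^ → 010011011001110 = 9934
0x74B8 = 111010010111000
→ ^ → 101001001110110 = 21110
0xF04 = 000111100000100
→ | → 101111101110110 = 24438

24438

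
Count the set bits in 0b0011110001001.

n = 11110001001
Count the 1s: 1 + 1 + 1 + 1 + 1 + 1 = 6

6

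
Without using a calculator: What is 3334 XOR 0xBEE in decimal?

3334 = 110100000110
0xBEE = 101111101110
XOR → 011011101000 = 1768

1768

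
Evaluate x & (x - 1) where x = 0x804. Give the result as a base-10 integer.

x = 100000000100 = 2052
x - 1 = 100000000011
AND   = 100000000000 = 2048
(x & (x - 1) clears the lowest set bit of x.)

2048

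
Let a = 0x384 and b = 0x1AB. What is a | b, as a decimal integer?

943

0x384 = 1110000100
0x1AB = 0110101011
 OR → 1110101111 = 943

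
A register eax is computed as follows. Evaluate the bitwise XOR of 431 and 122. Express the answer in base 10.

431 = 110101111
122 = 001111010
XOR → 111010101 = 469

469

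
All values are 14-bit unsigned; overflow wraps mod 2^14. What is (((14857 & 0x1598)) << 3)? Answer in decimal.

14857 = 11101000001001
0x1598 = 01010110011000
→ & → 01000000001000 = 4104
→ << 3 (mod 2^14) → 00000001000000 = 64

64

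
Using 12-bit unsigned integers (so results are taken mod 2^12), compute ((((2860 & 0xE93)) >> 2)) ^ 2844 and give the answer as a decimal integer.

2460

2860 = 101100101100
0xE93 = 111010010011
→ & → 101000000000 = 2560
→ >> 2 → 001010000000 = 640
2844 = 101100011100
→ ^ → 100110011100 = 2460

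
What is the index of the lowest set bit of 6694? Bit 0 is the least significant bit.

1

6694 = 1101000100110
Trailing zeros: 1, so the lowest set bit is bit 1 (value 2).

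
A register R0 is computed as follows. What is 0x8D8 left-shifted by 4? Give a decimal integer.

0x8D8 = 0000100011011000
shift left by 4 → 1000110110000000 = 36224
(equivalently, 2264 × 2^4 = 2264 × 16)

36224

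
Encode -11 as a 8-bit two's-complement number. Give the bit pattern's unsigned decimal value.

245

11 in 8 bits: 00001011
Invert: 11110100
Add 1:  11110101 = 245
(Check: 2^8 - 11 = 256 - 11 = 245.)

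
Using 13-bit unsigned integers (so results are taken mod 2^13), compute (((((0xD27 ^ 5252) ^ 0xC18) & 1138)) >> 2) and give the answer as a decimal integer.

268

0xD27 = 0110100100111
5252 = 1010010000100
→ ^ → 1100110100011 = 6563
0xC18 = 0110000011000
→ ^ → 1010110111011 = 5563
1138 = 0010001110010
→ & → 0010000110010 = 1074
→ >> 2 → 0000100001100 = 268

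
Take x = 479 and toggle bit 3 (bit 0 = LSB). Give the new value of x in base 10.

x = 0111011111
bit 3 is currently 1; toggle it via x ^ (1 << 3) = x ^ 8
→ 0111010111 = 471

471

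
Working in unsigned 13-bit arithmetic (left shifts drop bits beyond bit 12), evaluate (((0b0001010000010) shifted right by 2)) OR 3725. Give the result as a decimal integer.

3757

0b0001010000010 = 0001010000010
→ shifted right by 2 → 0000010100000 = 160
3725 = 0111010001101
→ OR → 0111010101101 = 3757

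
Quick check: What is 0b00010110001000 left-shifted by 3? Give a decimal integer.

x = 00010110001000
shift left by 3 → 10110001000000 = 11328
(equivalently, 1416 × 2^3 = 1416 × 8)

11328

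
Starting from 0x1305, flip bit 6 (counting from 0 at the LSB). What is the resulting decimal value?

4933

x = 01001100000101
bit 6 is currently 0; toggle it via x ^ (1 << 6) = x ^ 64
→ 01001101000101 = 4933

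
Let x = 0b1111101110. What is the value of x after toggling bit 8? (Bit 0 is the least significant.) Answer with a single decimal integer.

750

x = 1111101110
bit 8 is currently 1; toggle it via x ^ (1 << 8) = x ^ 256
→ 1011101110 = 750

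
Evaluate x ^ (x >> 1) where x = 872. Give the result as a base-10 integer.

x = 1101101000 = 872
x>>1 = 0110110100
XOR  = 1011011100 = 732
(x ^ (x >> 1) gives the standard binary-reflected Gray code of x.)

732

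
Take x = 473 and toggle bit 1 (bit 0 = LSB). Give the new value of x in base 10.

475

x = 00111011001
bit 1 is currently 0; toggle it via x ^ (1 << 1) = x ^ 2
→ 00111011011 = 475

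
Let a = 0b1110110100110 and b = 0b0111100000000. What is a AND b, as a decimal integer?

a = 1110110100110
b = 0111100000000
AND → 0110100000000 = 3328

3328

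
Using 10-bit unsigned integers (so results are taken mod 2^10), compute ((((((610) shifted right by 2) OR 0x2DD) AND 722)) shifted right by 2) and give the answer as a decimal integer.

180

610 = 1001100010
→ shifted right by 2 → 0010011000 = 152
0x2DD = 1011011101
→ OR → 1011011101 = 733
722 = 1011010010
→ AND → 1011010000 = 720
→ shifted right by 2 → 0010110100 = 180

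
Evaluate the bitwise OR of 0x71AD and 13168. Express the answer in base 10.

29693

0x71AD = 111000110101101
13168 = 011001101110000
 OR → 111001111111101 = 29693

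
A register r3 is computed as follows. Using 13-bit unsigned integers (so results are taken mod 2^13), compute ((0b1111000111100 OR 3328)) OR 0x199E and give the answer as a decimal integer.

0b1111000111100 = 1111000111100
3328 = 0110100000000
→ OR → 1111100111100 = 7996
0x199E = 1100110011110
→ OR → 1111110111110 = 8126

8126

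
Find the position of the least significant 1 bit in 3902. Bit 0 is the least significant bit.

1

3902 = 111100111110
Trailing zeros: 1, so the lowest set bit is bit 1 (value 2).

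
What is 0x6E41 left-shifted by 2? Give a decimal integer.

0x6E41 = 00110111001000001
shift left by 2 → 11011100100000100 = 112900
(equivalently, 28225 × 2^2 = 28225 × 4)

112900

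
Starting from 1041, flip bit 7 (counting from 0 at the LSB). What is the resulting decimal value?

1169

x = 10000010001
bit 7 is currently 0; toggle it via x ^ (1 << 7) = x ^ 128
→ 10010010001 = 1169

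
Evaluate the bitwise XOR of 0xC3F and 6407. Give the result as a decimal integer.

0xC3F = 0110000111111
6407 = 1100100000111
XOR → 1010100111000 = 5432

5432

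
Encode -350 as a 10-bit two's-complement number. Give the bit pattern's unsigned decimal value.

350 in 10 bits: 0101011110
Invert: 1010100001
Add 1:  1010100010 = 674
(Check: 2^10 - 350 = 1024 - 350 = 674.)

674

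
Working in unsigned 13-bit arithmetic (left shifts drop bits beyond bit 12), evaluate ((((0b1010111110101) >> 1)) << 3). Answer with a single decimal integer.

6096

0b1010111110101 = 1010111110101
→ >> 1 → 0101011111010 = 2810
→ << 3 (mod 2^13) → 1011111010000 = 6096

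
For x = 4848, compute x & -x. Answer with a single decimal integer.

16

x = 1001011110000 = 4848
-x (two's complement) = …0110100010000
AND   = 0000000010000 = 16
(x & -x isolates the lowest set bit of x.)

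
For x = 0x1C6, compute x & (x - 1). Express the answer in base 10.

452

x = 111000110 = 454
x - 1 = 111000101
AND   = 111000100 = 452
(x & (x - 1) clears the lowest set bit of x.)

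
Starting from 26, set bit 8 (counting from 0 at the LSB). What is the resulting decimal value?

x = 000011010
bit 8 is currently 0; set it via x | (1 << 8) = x | 256
→ 100011010 = 282

282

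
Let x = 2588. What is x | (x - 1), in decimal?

2591

x = 101000011100 = 2588
x - 1 = 101000011011
OR    = 101000011111 = 2591
(x | (x - 1) sets all bits below the lowest set bit.)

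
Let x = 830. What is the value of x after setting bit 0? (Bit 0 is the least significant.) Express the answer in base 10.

831

x = 01100111110
bit 0 is currently 0; set it via x | (1 << 0) = x | 1
→ 01100111111 = 831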